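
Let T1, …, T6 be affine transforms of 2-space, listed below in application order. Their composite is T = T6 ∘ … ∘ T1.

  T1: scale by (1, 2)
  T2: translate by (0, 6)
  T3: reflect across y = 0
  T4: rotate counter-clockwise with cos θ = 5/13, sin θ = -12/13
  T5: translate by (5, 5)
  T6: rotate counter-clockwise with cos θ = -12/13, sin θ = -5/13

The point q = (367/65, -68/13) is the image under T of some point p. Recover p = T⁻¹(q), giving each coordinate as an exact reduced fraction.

T1 = [1 0 0; 0 2 0; 0 0 1]
T2·T1 = [1 0 0; 0 2 6; 0 0 1]
T3·…·T1 = [1 0 0; 0 -2 -6; 0 0 1]
T4·…·T1 = [5/13 -24/13 -72/13; -12/13 -10/13 -30/13; 0 0 1]
T5·…·T1 = [5/13 -24/13 -7/13; -12/13 -10/13 35/13; 0 0 1]
T6·…·T1 = [-120/169 238/169 259/169; 119/169 240/169 -385/169; 0 0 1]
det M = -2; M⁻¹ = [-120/169 119/169 35/13; 119/338 60/169 7/26; 0 0 1]
M⁻¹ · (367/65, -68/13)ᵀ = (-5, 2/5)ᵀ

p = (-5, 2/5)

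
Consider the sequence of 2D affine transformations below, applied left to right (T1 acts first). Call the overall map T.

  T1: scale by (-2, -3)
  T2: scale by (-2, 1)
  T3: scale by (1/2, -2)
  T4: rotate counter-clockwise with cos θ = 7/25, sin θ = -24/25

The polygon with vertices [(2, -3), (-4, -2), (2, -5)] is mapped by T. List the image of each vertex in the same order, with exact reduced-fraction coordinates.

T1 scale by (-2, -3): (2, -3) → (-4, 9); (-4, -2) → (8, 6); (2, -5) → (-4, 15)
T2 scale by (-2, 1): (-4, 9) → (8, 9); (8, 6) → (-16, 6); (-4, 15) → (8, 15)
T3 scale by (1/2, -2): (8, 9) → (4, -18); (-16, 6) → (-8, -12); (8, 15) → (4, -30)
T4 rotate counter-clockwise with cos θ = 7/25, sin θ = -24/25: (4, -18) → (-404/25, -222/25); (-8, -12) → (-344/25, 108/25); (4, -30) → (-692/25, -306/25)

image vertices: (-404/25, -222/25), (-344/25, 108/25), (-692/25, -306/25)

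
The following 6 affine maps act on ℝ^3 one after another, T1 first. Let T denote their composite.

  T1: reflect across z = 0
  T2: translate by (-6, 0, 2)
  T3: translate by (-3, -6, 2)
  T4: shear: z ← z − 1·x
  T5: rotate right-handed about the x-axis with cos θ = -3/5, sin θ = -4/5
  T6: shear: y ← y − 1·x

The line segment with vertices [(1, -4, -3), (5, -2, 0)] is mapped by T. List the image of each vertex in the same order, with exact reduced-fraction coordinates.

image vertices: (-8, 26, -1), (-4, 76/5, 8/5)

T1 reflect across z = 0: (1, -4, -3) → (1, -4, 3); (5, -2, 0) → (5, -2, 0)
T2 translate by (-6, 0, 2): (1, -4, 3) → (-5, -4, 5); (5, -2, 0) → (-1, -2, 2)
T3 translate by (-3, -6, 2): (-5, -4, 5) → (-8, -10, 7); (-1, -2, 2) → (-4, -8, 4)
T4 shear: z ← z − 1·x: (-8, -10, 7) → (-8, -10, 15); (-4, -8, 4) → (-4, -8, 8)
T5 rotate right-handed about the x-axis with cos θ = -3/5, sin θ = -4/5: (-8, -10, 15) → (-8, 18, -1); (-4, -8, 8) → (-4, 56/5, 8/5)
T6 shear: y ← y − 1·x: (-8, 18, -1) → (-8, 26, -1); (-4, 56/5, 8/5) → (-4, 76/5, 8/5)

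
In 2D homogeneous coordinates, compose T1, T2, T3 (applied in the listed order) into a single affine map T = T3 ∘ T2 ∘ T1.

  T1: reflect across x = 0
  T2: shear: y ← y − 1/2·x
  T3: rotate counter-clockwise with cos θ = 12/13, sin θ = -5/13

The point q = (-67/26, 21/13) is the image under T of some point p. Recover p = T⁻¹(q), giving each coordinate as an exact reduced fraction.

T1 = [-1 0 0; 0 1 0; 0 0 1]
T2·T1 = [-1 0 0; 1/2 1 0; 0 0 1]
T3·…·T1 = [-19/26 5/13 0; 11/13 12/13 0; 0 0 1]
det M = -1; M⁻¹ = [-12/13 5/13 0; 11/13 19/26 0; 0 0 1]
M⁻¹ · (-67/26, 21/13)ᵀ = (3, -1)ᵀ

p = (3, -1)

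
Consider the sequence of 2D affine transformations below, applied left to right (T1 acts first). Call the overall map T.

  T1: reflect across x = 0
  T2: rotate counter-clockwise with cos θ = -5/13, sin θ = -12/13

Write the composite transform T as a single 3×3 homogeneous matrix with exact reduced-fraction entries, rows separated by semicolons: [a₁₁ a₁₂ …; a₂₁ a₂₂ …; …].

T1 = [-1 0 0; 0 1 0; 0 0 1]
T2·T1 = [5/13 12/13 0; 12/13 -5/13 0; 0 0 1]

T = [5/13 12/13 0; 12/13 -5/13 0; 0 0 1]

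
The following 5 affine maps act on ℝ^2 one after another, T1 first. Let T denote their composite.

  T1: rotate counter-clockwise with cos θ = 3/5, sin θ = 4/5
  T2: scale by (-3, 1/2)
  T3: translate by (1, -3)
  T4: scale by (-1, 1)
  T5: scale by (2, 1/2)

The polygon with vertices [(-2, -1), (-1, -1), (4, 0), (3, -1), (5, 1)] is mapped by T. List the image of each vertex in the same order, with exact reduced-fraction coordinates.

image vertices: (-22/5, -41/20), (-4/5, -37/20), (62/5, -7/10), (68/5, -21/20), (56/5, -7/20)

T1 rotate counter-clockwise with cos θ = 3/5, sin θ = 4/5: (-2, -1) → (-2/5, -11/5); (-1, -1) → (1/5, -7/5); (4, 0) → (12/5, 16/5); (3, -1) → (13/5, 9/5); (5, 1) → (11/5, 23/5)
T2 scale by (-3, 1/2): (-2/5, -11/5) → (6/5, -11/10); (1/5, -7/5) → (-3/5, -7/10); (12/5, 16/5) → (-36/5, 8/5); (13/5, 9/5) → (-39/5, 9/10); (11/5, 23/5) → (-33/5, 23/10)
T3 translate by (1, -3): (6/5, -11/10) → (11/5, -41/10); (-3/5, -7/10) → (2/5, -37/10); (-36/5, 8/5) → (-31/5, -7/5); (-39/5, 9/10) → (-34/5, -21/10); (-33/5, 23/10) → (-28/5, -7/10)
T4 scale by (-1, 1): (11/5, -41/10) → (-11/5, -41/10); (2/5, -37/10) → (-2/5, -37/10); (-31/5, -7/5) → (31/5, -7/5); (-34/5, -21/10) → (34/5, -21/10); (-28/5, -7/10) → (28/5, -7/10)
T5 scale by (2, 1/2): (-11/5, -41/10) → (-22/5, -41/20); (-2/5, -37/10) → (-4/5, -37/20); (31/5, -7/5) → (62/5, -7/10); (34/5, -21/10) → (68/5, -21/20); (28/5, -7/10) → (56/5, -7/20)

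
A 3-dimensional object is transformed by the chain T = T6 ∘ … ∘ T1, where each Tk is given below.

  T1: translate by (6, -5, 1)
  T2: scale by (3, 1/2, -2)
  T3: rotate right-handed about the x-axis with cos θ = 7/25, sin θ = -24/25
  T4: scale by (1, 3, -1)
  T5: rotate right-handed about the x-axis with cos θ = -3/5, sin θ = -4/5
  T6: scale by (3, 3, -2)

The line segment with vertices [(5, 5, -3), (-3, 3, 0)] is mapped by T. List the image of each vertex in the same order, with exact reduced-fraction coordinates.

T1 translate by (6, -5, 1): (5, 5, -3) → (11, 0, -2); (-3, 3, 0) → (3, -2, 1)
T2 scale by (3, 1/2, -2): (11, 0, -2) → (33, 0, 4); (3, -2, 1) → (9, -1, -2)
T3 rotate right-handed about the x-axis with cos θ = 7/25, sin θ = -24/25: (33, 0, 4) → (33, 96/25, 28/25); (9, -1, -2) → (9, -11/5, 2/5)
T4 scale by (1, 3, -1): (33, 96/25, 28/25) → (33, 288/25, -28/25); (9, -11/5, 2/5) → (9, -33/5, -2/5)
T5 rotate right-handed about the x-axis with cos θ = -3/5, sin θ = -4/5: (33, 288/25, -28/25) → (33, -976/125, -1068/125); (9, -33/5, -2/5) → (9, 91/25, 138/25)
T6 scale by (3, 3, -2): (33, -976/125, -1068/125) → (99, -2928/125, 2136/125); (9, 91/25, 138/25) → (27, 273/25, -276/25)

image vertices: (99, -2928/125, 2136/125), (27, 273/25, -276/25)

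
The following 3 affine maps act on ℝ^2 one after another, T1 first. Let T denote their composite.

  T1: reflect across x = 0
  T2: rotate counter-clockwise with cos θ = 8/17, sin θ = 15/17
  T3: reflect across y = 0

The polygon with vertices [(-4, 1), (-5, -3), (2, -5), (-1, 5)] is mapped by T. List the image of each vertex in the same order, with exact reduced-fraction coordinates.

image vertices: (1, -4), (5, -3), (59/17, 70/17), (-67/17, -55/17)

T1 reflect across x = 0: (-4, 1) → (4, 1); (-5, -3) → (5, -3); (2, -5) → (-2, -5); (-1, 5) → (1, 5)
T2 rotate counter-clockwise with cos θ = 8/17, sin θ = 15/17: (4, 1) → (1, 4); (5, -3) → (5, 3); (-2, -5) → (59/17, -70/17); (1, 5) → (-67/17, 55/17)
T3 reflect across y = 0: (1, 4) → (1, -4); (5, 3) → (5, -3); (59/17, -70/17) → (59/17, 70/17); (-67/17, 55/17) → (-67/17, -55/17)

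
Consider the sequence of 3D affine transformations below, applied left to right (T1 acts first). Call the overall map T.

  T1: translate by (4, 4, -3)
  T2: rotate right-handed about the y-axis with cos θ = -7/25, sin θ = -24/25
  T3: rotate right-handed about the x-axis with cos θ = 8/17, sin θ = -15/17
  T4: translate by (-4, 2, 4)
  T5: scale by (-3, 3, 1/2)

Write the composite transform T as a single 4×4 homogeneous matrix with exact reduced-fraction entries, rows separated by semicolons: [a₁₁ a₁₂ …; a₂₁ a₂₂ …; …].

T1 = [1 0 0 4; 0 1 0 4; 0 0 1 -3; 0 0 0 1]
T2·T1 = [-7/25 0 -24/25 44/25; 0 1 0 4; 24/25 0 -7/25 117/25; 0 0 0 1]
T3·…·T1 = [-7/25 0 -24/25 44/25; 72/85 8/17 -21/85 511/85; 192/425 -15/17 -56/425 -564/425; 0 0 0 1]
T4·…·T1 = [-7/25 0 -24/25 -56/25; 72/85 8/17 -21/85 681/85; 192/425 -15/17 -56/425 1136/425; 0 0 0 1]
T5·…·T1 = [21/25 0 72/25 168/25; 216/85 24/17 -63/85 2043/85; 96/425 -15/34 -28/425 568/425; 0 0 0 1]

T = [21/25 0 72/25 168/25; 216/85 24/17 -63/85 2043/85; 96/425 -15/34 -28/425 568/425; 0 0 0 1]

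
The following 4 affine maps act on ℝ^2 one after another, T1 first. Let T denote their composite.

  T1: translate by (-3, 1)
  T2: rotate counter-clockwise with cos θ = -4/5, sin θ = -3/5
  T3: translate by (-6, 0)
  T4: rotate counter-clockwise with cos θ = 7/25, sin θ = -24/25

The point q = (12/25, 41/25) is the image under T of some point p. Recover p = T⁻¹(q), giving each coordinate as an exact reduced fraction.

T1 = [1 0 -3; 0 1 1; 0 0 1]
T2·T1 = [-4/5 3/5 3; -3/5 -4/5 1; 0 0 1]
T3·…·T1 = [-4/5 3/5 -3; -3/5 -4/5 1; 0 0 1]
T4·…·T1 = [-4/5 -3/5 3/25; 3/5 -4/5 79/25; 0 0 1]
det M = 1; M⁻¹ = [-4/5 3/5 -9/5; -3/5 -4/5 13/5; 0 0 1]
M⁻¹ · (12/25, 41/25)ᵀ = (-6/5, 1)ᵀ

p = (-6/5, 1)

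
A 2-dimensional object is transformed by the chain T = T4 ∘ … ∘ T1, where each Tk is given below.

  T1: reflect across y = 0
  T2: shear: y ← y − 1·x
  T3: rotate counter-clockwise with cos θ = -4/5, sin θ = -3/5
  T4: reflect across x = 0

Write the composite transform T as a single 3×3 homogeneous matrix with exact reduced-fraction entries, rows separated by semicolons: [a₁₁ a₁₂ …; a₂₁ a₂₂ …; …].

T1 = [1 0 0; 0 -1 0; 0 0 1]
T2·T1 = [1 0 0; -1 -1 0; 0 0 1]
T3·…·T1 = [-7/5 -3/5 0; 1/5 4/5 0; 0 0 1]
T4·…·T1 = [7/5 3/5 0; 1/5 4/5 0; 0 0 1]

T = [7/5 3/5 0; 1/5 4/5 0; 0 0 1]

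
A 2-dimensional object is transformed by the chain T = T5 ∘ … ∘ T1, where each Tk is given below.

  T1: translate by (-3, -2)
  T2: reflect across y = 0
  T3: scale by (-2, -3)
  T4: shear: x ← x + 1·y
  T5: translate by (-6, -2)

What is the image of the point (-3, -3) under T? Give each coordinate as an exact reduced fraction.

T(p) = (-9, -17)

T1 translate by (-3, -2): (-3, -3) → (-6, -5)
T2 reflect across y = 0: (-6, -5) → (-6, 5)
T3 scale by (-2, -3): (-6, 5) → (12, -15)
T4 shear: x ← x + 1·y: (12, -15) → (-3, -15)
T5 translate by (-6, -2): (-3, -15) → (-9, -17)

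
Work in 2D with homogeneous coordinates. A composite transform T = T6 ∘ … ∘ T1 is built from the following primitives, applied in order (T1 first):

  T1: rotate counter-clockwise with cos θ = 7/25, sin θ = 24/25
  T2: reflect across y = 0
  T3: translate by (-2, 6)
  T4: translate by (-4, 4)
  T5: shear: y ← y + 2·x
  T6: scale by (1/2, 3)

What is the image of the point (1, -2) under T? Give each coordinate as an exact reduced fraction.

T1 rotate counter-clockwise with cos θ = 7/25, sin θ = 24/25: (1, -2) → (11/5, 2/5)
T2 reflect across y = 0: (11/5, 2/5) → (11/5, -2/5)
T3 translate by (-2, 6): (11/5, -2/5) → (1/5, 28/5)
T4 translate by (-4, 4): (1/5, 28/5) → (-19/5, 48/5)
T5 shear: y ← y + 2·x: (-19/5, 48/5) → (-19/5, 2)
T6 scale by (1/2, 3): (-19/5, 2) → (-19/10, 6)

T(p) = (-19/10, 6)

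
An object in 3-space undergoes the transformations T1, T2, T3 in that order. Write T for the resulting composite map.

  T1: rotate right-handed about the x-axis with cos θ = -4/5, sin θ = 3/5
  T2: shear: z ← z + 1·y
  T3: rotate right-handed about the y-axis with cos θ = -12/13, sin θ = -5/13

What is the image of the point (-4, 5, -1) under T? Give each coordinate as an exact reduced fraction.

T1 rotate right-handed about the x-axis with cos θ = -4/5, sin θ = 3/5: (-4, 5, -1) → (-4, -17/5, 19/5)
T2 shear: z ← z + 1·y: (-4, -17/5, 19/5) → (-4, -17/5, 2/5)
T3 rotate right-handed about the y-axis with cos θ = -12/13, sin θ = -5/13: (-4, -17/5, 2/5) → (46/13, -17/5, -124/65)

T(p) = (46/13, -17/5, -124/65)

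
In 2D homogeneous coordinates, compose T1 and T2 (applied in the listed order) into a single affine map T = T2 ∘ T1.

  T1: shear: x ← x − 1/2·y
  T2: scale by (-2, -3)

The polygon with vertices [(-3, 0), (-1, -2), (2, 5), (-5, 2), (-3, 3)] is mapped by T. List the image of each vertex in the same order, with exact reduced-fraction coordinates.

T1 shear: x ← x − 1/2·y: (-3, 0) → (-3, 0); (-1, -2) → (0, -2); (2, 5) → (-1/2, 5); (-5, 2) → (-6, 2); (-3, 3) → (-9/2, 3)
T2 scale by (-2, -3): (-3, 0) → (6, 0); (0, -2) → (0, 6); (-1/2, 5) → (1, -15); (-6, 2) → (12, -6); (-9/2, 3) → (9, -9)

image vertices: (6, 0), (0, 6), (1, -15), (12, -6), (9, -9)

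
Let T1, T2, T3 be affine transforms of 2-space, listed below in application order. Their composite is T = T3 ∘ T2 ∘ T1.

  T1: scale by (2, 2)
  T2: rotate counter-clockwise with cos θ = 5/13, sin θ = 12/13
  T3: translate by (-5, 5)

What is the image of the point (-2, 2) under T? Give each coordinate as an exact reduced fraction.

T1 scale by (2, 2): (-2, 2) → (-4, 4)
T2 rotate counter-clockwise with cos θ = 5/13, sin θ = 12/13: (-4, 4) → (-68/13, -28/13)
T3 translate by (-5, 5): (-68/13, -28/13) → (-133/13, 37/13)

T(p) = (-133/13, 37/13)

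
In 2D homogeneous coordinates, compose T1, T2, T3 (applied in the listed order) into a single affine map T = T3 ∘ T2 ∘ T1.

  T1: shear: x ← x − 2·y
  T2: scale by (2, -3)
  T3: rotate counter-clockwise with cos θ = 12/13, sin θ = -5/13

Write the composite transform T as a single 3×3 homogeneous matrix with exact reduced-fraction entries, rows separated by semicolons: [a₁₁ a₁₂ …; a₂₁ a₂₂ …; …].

T1 = [1 -2 0; 0 1 0; 0 0 1]
T2·T1 = [2 -4 0; 0 -3 0; 0 0 1]
T3·…·T1 = [24/13 -63/13 0; -10/13 -16/13 0; 0 0 1]

T = [24/13 -63/13 0; -10/13 -16/13 0; 0 0 1]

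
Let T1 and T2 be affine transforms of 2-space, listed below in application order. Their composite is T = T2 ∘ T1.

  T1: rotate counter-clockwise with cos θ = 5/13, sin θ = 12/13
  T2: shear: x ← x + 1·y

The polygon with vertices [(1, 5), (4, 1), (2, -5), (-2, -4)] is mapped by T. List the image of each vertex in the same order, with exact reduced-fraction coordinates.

image vertices: (-18/13, 37/13), (61/13, 53/13), (69/13, -1/13), (-6/13, -44/13)

T1 rotate counter-clockwise with cos θ = 5/13, sin θ = 12/13: (1, 5) → (-55/13, 37/13); (4, 1) → (8/13, 53/13); (2, -5) → (70/13, -1/13); (-2, -4) → (38/13, -44/13)
T2 shear: x ← x + 1·y: (-55/13, 37/13) → (-18/13, 37/13); (8/13, 53/13) → (61/13, 53/13); (70/13, -1/13) → (69/13, -1/13); (38/13, -44/13) → (-6/13, -44/13)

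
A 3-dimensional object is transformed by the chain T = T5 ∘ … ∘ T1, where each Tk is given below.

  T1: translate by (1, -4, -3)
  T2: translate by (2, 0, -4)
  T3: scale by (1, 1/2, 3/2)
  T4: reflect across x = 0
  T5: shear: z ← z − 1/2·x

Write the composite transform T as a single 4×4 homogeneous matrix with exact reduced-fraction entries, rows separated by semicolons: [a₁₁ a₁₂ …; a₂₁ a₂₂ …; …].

T1 = [1 0 0 1; 0 1 0 -4; 0 0 1 -3; 0 0 0 1]
T2·T1 = [1 0 0 3; 0 1 0 -4; 0 0 1 -7; 0 0 0 1]
T3·…·T1 = [1 0 0 3; 0 1/2 0 -2; 0 0 3/2 -21/2; 0 0 0 1]
T4·…·T1 = [-1 0 0 -3; 0 1/2 0 -2; 0 0 3/2 -21/2; 0 0 0 1]
T5·…·T1 = [-1 0 0 -3; 0 1/2 0 -2; 1/2 0 3/2 -9; 0 0 0 1]

T = [-1 0 0 -3; 0 1/2 0 -2; 1/2 0 3/2 -9; 0 0 0 1]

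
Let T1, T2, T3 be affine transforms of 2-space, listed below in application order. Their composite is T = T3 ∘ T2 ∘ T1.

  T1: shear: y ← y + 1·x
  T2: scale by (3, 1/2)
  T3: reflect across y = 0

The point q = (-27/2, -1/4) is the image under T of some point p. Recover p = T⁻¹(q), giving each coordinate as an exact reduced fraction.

p = (-9/2, 5)

T1 = [1 0 0; 1 1 0; 0 0 1]
T2·T1 = [3 0 0; 1/2 1/2 0; 0 0 1]
T3·…·T1 = [3 0 0; -1/2 -1/2 0; 0 0 1]
det M = -3/2; M⁻¹ = [1/3 0 0; -1/3 -2 0; 0 0 1]
M⁻¹ · (-27/2, -1/4)ᵀ = (-9/2, 5)ᵀ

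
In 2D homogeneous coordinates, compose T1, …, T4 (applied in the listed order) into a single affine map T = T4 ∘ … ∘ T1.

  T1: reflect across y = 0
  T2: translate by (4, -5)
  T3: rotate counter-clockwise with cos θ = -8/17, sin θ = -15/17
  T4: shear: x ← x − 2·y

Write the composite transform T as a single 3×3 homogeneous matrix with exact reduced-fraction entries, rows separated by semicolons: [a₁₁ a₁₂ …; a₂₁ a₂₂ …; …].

T = [22/17 -31/17 -67/17; -15/17 8/17 -20/17; 0 0 1]

T1 = [1 0 0; 0 -1 0; 0 0 1]
T2·T1 = [1 0 4; 0 -1 -5; 0 0 1]
T3·…·T1 = [-8/17 -15/17 -107/17; -15/17 8/17 -20/17; 0 0 1]
T4·…·T1 = [22/17 -31/17 -67/17; -15/17 8/17 -20/17; 0 0 1]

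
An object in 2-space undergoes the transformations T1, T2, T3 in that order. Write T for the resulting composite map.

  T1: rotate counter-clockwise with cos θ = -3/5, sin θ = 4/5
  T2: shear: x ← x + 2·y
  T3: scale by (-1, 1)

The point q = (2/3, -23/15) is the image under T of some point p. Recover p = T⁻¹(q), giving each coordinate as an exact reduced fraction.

p = (-8/3, -1)

T1 = [-3/5 -4/5 0; 4/5 -3/5 0; 0 0 1]
T2·T1 = [1 -2 0; 4/5 -3/5 0; 0 0 1]
T3·…·T1 = [-1 2 0; 4/5 -3/5 0; 0 0 1]
det M = -1; M⁻¹ = [3/5 2 0; 4/5 1 0; 0 0 1]
M⁻¹ · (2/3, -23/15)ᵀ = (-8/3, -1)ᵀ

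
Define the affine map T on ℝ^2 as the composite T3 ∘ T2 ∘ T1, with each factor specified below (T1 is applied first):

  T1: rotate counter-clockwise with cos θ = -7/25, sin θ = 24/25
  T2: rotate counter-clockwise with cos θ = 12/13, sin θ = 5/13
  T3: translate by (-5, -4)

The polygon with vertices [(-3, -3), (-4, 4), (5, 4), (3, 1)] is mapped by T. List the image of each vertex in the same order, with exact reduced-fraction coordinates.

image vertices: (-254/325, -1447/325), (-1821/325, -3128/325), (-3657/325, -851/325), (-498/65, -149/65)

T1 rotate counter-clockwise with cos θ = -7/25, sin θ = 24/25: (-3, -3) → (93/25, -51/25); (-4, 4) → (-68/25, -124/25); (5, 4) → (-131/25, 92/25); (3, 1) → (-9/5, 13/5)
T2 rotate counter-clockwise with cos θ = 12/13, sin θ = 5/13: (93/25, -51/25) → (1371/325, -147/325); (-68/25, -124/25) → (-196/325, -1828/325); (-131/25, 92/25) → (-2032/325, 449/325); (-9/5, 13/5) → (-173/65, 111/65)
T3 translate by (-5, -4): (1371/325, -147/325) → (-254/325, -1447/325); (-196/325, -1828/325) → (-1821/325, -3128/325); (-2032/325, 449/325) → (-3657/325, -851/325); (-173/65, 111/65) → (-498/65, -149/65)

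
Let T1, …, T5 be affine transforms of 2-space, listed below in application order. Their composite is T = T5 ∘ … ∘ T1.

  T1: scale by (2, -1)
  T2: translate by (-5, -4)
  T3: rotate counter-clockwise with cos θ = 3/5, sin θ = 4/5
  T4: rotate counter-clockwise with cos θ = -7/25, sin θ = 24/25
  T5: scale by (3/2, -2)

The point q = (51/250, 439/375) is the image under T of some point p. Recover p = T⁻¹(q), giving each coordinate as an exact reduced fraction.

p = (7/3, -9/2)

T1 = [2 0 0; 0 -1 0; 0 0 1]
T2·T1 = [2 0 -5; 0 -1 -4; 0 0 1]
T3·…·T1 = [6/5 4/5 1/5; 8/5 -3/5 -32/5; 0 0 1]
T4·…·T1 = [-234/125 44/125 761/125; 88/125 117/125 248/125; 0 0 1]
T5·…·T1 = [-351/125 66/125 2283/250; -176/125 -234/125 -496/125; 0 0 1]
det M = 6; M⁻¹ = [-39/125 -11/125 5/2; 88/375 -117/250 -4; 0 0 1]
M⁻¹ · (51/250, 439/375)ᵀ = (7/3, -9/2)ᵀ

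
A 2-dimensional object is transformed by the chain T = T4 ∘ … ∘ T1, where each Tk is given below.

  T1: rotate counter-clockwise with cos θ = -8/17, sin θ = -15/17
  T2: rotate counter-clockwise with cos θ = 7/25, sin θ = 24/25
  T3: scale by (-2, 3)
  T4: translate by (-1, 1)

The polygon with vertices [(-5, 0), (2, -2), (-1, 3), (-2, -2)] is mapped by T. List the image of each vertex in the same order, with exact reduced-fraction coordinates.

image vertices: (523/85, 976/85), (-453/425, -3181/425), (-1599/425, 4052/425), (1979/425, 383/425)

T1 rotate counter-clockwise with cos θ = -8/17, sin θ = -15/17: (-5, 0) → (40/17, 75/17); (2, -2) → (-46/17, -14/17); (-1, 3) → (53/17, -9/17); (-2, -2) → (-14/17, 46/17)
T2 rotate counter-clockwise with cos θ = 7/25, sin θ = 24/25: (40/17, 75/17) → (-304/85, 297/85); (-46/17, -14/17) → (14/425, -1202/425); (53/17, -9/17) → (587/425, 1209/425); (-14/17, 46/17) → (-1202/425, -14/425)
T3 scale by (-2, 3): (-304/85, 297/85) → (608/85, 891/85); (14/425, -1202/425) → (-28/425, -3606/425); (587/425, 1209/425) → (-1174/425, 3627/425); (-1202/425, -14/425) → (2404/425, -42/425)
T4 translate by (-1, 1): (608/85, 891/85) → (523/85, 976/85); (-28/425, -3606/425) → (-453/425, -3181/425); (-1174/425, 3627/425) → (-1599/425, 4052/425); (2404/425, -42/425) → (1979/425, 383/425)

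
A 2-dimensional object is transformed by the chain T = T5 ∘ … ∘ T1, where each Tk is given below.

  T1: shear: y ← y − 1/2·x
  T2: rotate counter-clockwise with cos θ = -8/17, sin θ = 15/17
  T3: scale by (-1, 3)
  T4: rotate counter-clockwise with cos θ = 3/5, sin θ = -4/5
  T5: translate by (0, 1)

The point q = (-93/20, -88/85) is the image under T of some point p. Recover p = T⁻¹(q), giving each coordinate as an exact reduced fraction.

p = (-2, -5/4)

T1 = [1 0 0; -1/2 1 0; 0 0 1]
T2·T1 = [-1/34 -15/17 0; 19/17 -8/17 0; 0 0 1]
T3·…·T1 = [1/34 15/17 0; 57/17 -24/17 0; 0 0 1]
T4·…·T1 = [27/10 -3/5 0; 169/85 -132/85 0; 0 0 1]
T5·…·T1 = [27/10 -3/5 0; 169/85 -132/85 1; 0 0 1]
det M = -3; M⁻¹ = [44/85 -1/5 1/5; 169/255 -9/10 9/10; 0 0 1]
M⁻¹ · (-93/20, -88/85)ᵀ = (-2, -5/4)ᵀ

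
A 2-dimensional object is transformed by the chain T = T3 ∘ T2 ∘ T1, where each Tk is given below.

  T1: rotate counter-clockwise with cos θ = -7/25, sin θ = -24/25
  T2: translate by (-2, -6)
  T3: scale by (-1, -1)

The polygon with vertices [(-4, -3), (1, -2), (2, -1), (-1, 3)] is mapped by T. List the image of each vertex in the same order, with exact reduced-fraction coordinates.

T1 rotate counter-clockwise with cos θ = -7/25, sin θ = -24/25: (-4, -3) → (-44/25, 117/25); (1, -2) → (-11/5, -2/5); (2, -1) → (-38/25, -41/25); (-1, 3) → (79/25, 3/25)
T2 translate by (-2, -6): (-44/25, 117/25) → (-94/25, -33/25); (-11/5, -2/5) → (-21/5, -32/5); (-38/25, -41/25) → (-88/25, -191/25); (79/25, 3/25) → (29/25, -147/25)
T3 scale by (-1, -1): (-94/25, -33/25) → (94/25, 33/25); (-21/5, -32/5) → (21/5, 32/5); (-88/25, -191/25) → (88/25, 191/25); (29/25, -147/25) → (-29/25, 147/25)

image vertices: (94/25, 33/25), (21/5, 32/5), (88/25, 191/25), (-29/25, 147/25)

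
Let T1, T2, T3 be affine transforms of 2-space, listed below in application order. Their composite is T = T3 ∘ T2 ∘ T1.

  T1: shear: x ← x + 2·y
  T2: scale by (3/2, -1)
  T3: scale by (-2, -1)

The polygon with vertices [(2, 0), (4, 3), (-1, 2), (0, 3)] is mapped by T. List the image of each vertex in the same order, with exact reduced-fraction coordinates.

image vertices: (-6, 0), (-30, 3), (-9, 2), (-18, 3)

T1 shear: x ← x + 2·y: (2, 0) → (2, 0); (4, 3) → (10, 3); (-1, 2) → (3, 2); (0, 3) → (6, 3)
T2 scale by (3/2, -1): (2, 0) → (3, 0); (10, 3) → (15, -3); (3, 2) → (9/2, -2); (6, 3) → (9, -3)
T3 scale by (-2, -1): (3, 0) → (-6, 0); (15, -3) → (-30, 3); (9/2, -2) → (-9, 2); (9, -3) → (-18, 3)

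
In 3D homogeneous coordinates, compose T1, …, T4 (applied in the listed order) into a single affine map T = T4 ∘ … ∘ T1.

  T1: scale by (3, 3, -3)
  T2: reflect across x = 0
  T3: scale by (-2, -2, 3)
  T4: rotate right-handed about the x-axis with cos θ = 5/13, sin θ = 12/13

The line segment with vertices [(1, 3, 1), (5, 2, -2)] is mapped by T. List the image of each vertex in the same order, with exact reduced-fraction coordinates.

image vertices: (6, 18/13, -261/13), (30, -276/13, -54/13)

T1 scale by (3, 3, -3): (1, 3, 1) → (3, 9, -3); (5, 2, -2) → (15, 6, 6)
T2 reflect across x = 0: (3, 9, -3) → (-3, 9, -3); (15, 6, 6) → (-15, 6, 6)
T3 scale by (-2, -2, 3): (-3, 9, -3) → (6, -18, -9); (-15, 6, 6) → (30, -12, 18)
T4 rotate right-handed about the x-axis with cos θ = 5/13, sin θ = 12/13: (6, -18, -9) → (6, 18/13, -261/13); (30, -12, 18) → (30, -276/13, -54/13)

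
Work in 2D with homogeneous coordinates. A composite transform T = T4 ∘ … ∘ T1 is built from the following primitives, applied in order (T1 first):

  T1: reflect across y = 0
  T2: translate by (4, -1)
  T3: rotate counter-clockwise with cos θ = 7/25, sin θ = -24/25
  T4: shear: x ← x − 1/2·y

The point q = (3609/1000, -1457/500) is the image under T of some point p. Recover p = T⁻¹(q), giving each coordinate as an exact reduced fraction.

T1 = [1 0 0; 0 -1 0; 0 0 1]
T2·T1 = [1 0 4; 0 -1 -1; 0 0 1]
T3·…·T1 = [7/25 -24/25 4/25; -24/25 -7/25 -103/25; 0 0 1]
T4·…·T1 = [19/25 -41/50 111/50; -24/25 -7/25 -103/25; 0 0 1]
det M = -1; M⁻¹ = [7/25 -41/50 -4; -24/25 -19/25 -1; 0 0 1]
M⁻¹ · (3609/1000, -1457/500)ᵀ = (-3/5, -9/4)ᵀ

p = (-3/5, -9/4)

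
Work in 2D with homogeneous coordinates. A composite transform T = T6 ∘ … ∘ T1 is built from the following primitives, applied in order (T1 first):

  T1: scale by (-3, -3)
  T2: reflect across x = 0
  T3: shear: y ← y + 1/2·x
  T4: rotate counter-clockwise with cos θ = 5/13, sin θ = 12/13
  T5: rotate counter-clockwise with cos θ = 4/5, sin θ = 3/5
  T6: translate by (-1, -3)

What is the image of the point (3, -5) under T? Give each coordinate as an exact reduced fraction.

T(p) = (-575/26, 12/13)

T1 scale by (-3, -3): (3, -5) → (-9, 15)
T2 reflect across x = 0: (-9, 15) → (9, 15)
T3 shear: y ← y + 1/2·x: (9, 15) → (9, 39/2)
T4 rotate counter-clockwise with cos θ = 5/13, sin θ = 12/13: (9, 39/2) → (-189/13, 411/26)
T5 rotate counter-clockwise with cos θ = 4/5, sin θ = 3/5: (-189/13, 411/26) → (-549/26, 51/13)
T6 translate by (-1, -3): (-549/26, 51/13) → (-575/26, 12/13)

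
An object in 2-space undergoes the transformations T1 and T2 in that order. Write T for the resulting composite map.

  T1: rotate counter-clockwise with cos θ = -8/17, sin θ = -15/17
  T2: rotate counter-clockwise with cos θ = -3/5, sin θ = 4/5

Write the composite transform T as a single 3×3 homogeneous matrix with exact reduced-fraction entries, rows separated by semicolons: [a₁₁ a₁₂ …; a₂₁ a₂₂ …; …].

T1 = [-8/17 15/17 0; -15/17 -8/17 0; 0 0 1]
T2·T1 = [84/85 -13/85 0; 13/85 84/85 0; 0 0 1]

T = [84/85 -13/85 0; 13/85 84/85 0; 0 0 1]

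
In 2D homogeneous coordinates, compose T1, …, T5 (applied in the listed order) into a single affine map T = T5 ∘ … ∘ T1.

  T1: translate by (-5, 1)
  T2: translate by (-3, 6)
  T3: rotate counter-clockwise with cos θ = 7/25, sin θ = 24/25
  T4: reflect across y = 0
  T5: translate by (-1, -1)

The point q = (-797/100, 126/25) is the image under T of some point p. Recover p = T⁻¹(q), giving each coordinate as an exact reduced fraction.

T1 = [1 0 -5; 0 1 1; 0 0 1]
T2·T1 = [1 0 -8; 0 1 7; 0 0 1]
T3·…·T1 = [7/25 -24/25 -224/25; 24/25 7/25 -143/25; 0 0 1]
T4·…·T1 = [7/25 -24/25 -224/25; -24/25 -7/25 143/25; 0 0 1]
T5·…·T1 = [7/25 -24/25 -249/25; -24/25 -7/25 118/25; 0 0 1]
det M = -1; M⁻¹ = [7/25 -24/25 183/25; -24/25 -7/25 -206/25; 0 0 1]
M⁻¹ · (-797/100, 126/25)ᵀ = (1/4, -2)ᵀ

p = (1/4, -2)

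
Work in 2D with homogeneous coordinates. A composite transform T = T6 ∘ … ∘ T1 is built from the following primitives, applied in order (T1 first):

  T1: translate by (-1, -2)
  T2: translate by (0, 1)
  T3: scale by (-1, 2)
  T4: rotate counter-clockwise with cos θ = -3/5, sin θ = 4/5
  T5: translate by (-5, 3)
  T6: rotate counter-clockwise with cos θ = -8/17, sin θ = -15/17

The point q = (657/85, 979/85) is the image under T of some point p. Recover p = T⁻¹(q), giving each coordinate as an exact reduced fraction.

p = (-3, 5)

T1 = [1 0 -1; 0 1 -2; 0 0 1]
T2·T1 = [1 0 -1; 0 1 -1; 0 0 1]
T3·…·T1 = [-1 0 1; 0 2 -2; 0 0 1]
T4·…·T1 = [3/5 -8/5 1; -4/5 -6/5 2; 0 0 1]
T5·…·T1 = [3/5 -8/5 -4; -4/5 -6/5 5; 0 0 1]
T6·…·T1 = [-84/85 -26/85 107/17; -13/85 168/85 20/17; 0 0 1]
det M = -2; M⁻¹ = [-84/85 -13/85 32/5; -13/170 42/85 -1/10; 0 0 1]
M⁻¹ · (657/85, 979/85)ᵀ = (-3, 5)ᵀ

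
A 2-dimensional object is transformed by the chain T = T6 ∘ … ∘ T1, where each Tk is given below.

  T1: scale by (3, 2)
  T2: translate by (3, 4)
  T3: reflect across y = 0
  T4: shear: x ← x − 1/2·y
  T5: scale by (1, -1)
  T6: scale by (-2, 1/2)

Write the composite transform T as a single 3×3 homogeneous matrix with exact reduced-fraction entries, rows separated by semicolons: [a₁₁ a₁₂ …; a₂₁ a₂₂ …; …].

T = [-6 -2 -10; 0 1 2; 0 0 1]

T1 = [3 0 0; 0 2 0; 0 0 1]
T2·T1 = [3 0 3; 0 2 4; 0 0 1]
T3·…·T1 = [3 0 3; 0 -2 -4; 0 0 1]
T4·…·T1 = [3 1 5; 0 -2 -4; 0 0 1]
T5·…·T1 = [3 1 5; 0 2 4; 0 0 1]
T6·…·T1 = [-6 -2 -10; 0 1 2; 0 0 1]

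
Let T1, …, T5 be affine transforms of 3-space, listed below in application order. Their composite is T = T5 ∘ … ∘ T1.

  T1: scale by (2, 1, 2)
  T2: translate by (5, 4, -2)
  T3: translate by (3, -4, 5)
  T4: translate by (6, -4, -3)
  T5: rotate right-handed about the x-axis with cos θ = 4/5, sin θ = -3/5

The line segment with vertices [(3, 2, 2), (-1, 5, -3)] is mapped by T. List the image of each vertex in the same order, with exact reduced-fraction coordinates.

T1 scale by (2, 1, 2): (3, 2, 2) → (6, 2, 4); (-1, 5, -3) → (-2, 5, -6)
T2 translate by (5, 4, -2): (6, 2, 4) → (11, 6, 2); (-2, 5, -6) → (3, 9, -8)
T3 translate by (3, -4, 5): (11, 6, 2) → (14, 2, 7); (3, 9, -8) → (6, 5, -3)
T4 translate by (6, -4, -3): (14, 2, 7) → (20, -2, 4); (6, 5, -3) → (12, 1, -6)
T5 rotate right-handed about the x-axis with cos θ = 4/5, sin θ = -3/5: (20, -2, 4) → (20, 4/5, 22/5); (12, 1, -6) → (12, -14/5, -27/5)

image vertices: (20, 4/5, 22/5), (12, -14/5, -27/5)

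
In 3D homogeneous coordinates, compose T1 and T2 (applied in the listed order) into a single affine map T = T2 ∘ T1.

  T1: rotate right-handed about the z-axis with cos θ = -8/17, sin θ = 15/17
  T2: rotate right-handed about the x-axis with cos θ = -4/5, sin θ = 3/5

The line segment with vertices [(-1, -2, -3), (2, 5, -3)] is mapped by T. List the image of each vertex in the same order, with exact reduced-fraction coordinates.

T1 rotate right-handed about the z-axis with cos θ = -8/17, sin θ = 15/17: (-1, -2, -3) → (38/17, 1/17, -3); (2, 5, -3) → (-91/17, -10/17, -3)
T2 rotate right-handed about the x-axis with cos θ = -4/5, sin θ = 3/5: (38/17, 1/17, -3) → (38/17, 149/85, 207/85); (-91/17, -10/17, -3) → (-91/17, 193/85, 174/85)

image vertices: (38/17, 149/85, 207/85), (-91/17, 193/85, 174/85)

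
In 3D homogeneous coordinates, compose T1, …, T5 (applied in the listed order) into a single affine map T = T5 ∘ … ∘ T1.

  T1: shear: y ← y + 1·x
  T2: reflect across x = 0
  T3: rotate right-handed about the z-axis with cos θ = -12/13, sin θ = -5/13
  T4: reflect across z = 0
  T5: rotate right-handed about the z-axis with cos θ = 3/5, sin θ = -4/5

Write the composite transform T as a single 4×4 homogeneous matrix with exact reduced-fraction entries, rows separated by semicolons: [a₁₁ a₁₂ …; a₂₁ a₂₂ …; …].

T1 = [1 0 0 0; 1 1 0 0; 0 0 1 0; 0 0 0 1]
T2·T1 = [-1 0 0 0; 1 1 0 0; 0 0 1 0; 0 0 0 1]
T3·…·T1 = [17/13 5/13 0 0; -7/13 -12/13 0 0; 0 0 1 0; 0 0 0 1]
T4·…·T1 = [17/13 5/13 0 0; -7/13 -12/13 0 0; 0 0 -1 0; 0 0 0 1]
T5·…·T1 = [23/65 -33/65 0 0; -89/65 -56/65 0 0; 0 0 -1 0; 0 0 0 1]

T = [23/65 -33/65 0 0; -89/65 -56/65 0 0; 0 0 -1 0; 0 0 0 1]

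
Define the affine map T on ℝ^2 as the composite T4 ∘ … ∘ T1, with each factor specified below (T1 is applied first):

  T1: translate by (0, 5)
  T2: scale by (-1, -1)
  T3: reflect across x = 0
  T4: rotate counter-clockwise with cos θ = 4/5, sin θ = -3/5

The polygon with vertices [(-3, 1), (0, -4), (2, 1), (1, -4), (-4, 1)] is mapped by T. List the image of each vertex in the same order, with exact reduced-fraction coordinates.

image vertices: (-6, -3), (-3/5, -4/5), (-2, -6), (1/5, -7/5), (-34/5, -12/5)

T1 translate by (0, 5): (-3, 1) → (-3, 6); (0, -4) → (0, 1); (2, 1) → (2, 6); (1, -4) → (1, 1); (-4, 1) → (-4, 6)
T2 scale by (-1, -1): (-3, 6) → (3, -6); (0, 1) → (0, -1); (2, 6) → (-2, -6); (1, 1) → (-1, -1); (-4, 6) → (4, -6)
T3 reflect across x = 0: (3, -6) → (-3, -6); (0, -1) → (0, -1); (-2, -6) → (2, -6); (-1, -1) → (1, -1); (4, -6) → (-4, -6)
T4 rotate counter-clockwise with cos θ = 4/5, sin θ = -3/5: (-3, -6) → (-6, -3); (0, -1) → (-3/5, -4/5); (2, -6) → (-2, -6); (1, -1) → (1/5, -7/5); (-4, -6) → (-34/5, -12/5)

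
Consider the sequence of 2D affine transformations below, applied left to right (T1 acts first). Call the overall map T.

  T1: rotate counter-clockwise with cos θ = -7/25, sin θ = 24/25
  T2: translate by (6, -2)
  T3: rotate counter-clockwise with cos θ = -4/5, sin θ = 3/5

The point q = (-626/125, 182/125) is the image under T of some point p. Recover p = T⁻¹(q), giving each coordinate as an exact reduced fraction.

p = (4, 0)

T1 = [-7/25 -24/25 0; 24/25 -7/25 0; 0 0 1]
T2·T1 = [-7/25 -24/25 6; 24/25 -7/25 -2; 0 0 1]
T3·…·T1 = [-44/125 117/125 -18/5; -117/125 -44/125 26/5; 0 0 1]
det M = 1; M⁻¹ = [-44/125 -117/125 18/5; 117/125 -44/125 26/5; 0 0 1]
M⁻¹ · (-626/125, 182/125)ᵀ = (4, 0)ᵀ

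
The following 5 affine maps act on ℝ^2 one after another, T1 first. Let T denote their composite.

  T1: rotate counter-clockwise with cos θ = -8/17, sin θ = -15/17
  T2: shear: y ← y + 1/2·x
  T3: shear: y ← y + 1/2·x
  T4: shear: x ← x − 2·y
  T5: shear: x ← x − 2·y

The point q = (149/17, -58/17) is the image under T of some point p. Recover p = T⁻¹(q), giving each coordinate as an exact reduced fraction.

p = (1, -5)

T1 = [-8/17 15/17 0; -15/17 -8/17 0; 0 0 1]
T2·T1 = [-8/17 15/17 0; -19/17 -1/34 0; 0 0 1]
T3·…·T1 = [-8/17 15/17 0; -23/17 7/17 0; 0 0 1]
T4·…·T1 = [38/17 1/17 0; -23/17 7/17 0; 0 0 1]
T5·…·T1 = [84/17 -13/17 0; -23/17 7/17 0; 0 0 1]
det M = 1; M⁻¹ = [7/17 13/17 0; 23/17 84/17 0; 0 0 1]
M⁻¹ · (149/17, -58/17)ᵀ = (1, -5)ᵀ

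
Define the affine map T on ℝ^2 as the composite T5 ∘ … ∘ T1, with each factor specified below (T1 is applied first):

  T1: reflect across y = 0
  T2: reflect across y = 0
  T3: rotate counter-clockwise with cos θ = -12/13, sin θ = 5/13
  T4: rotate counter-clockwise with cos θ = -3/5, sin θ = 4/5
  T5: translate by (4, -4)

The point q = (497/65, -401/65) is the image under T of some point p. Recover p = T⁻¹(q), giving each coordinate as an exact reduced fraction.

p = (3, 3)

T1 = [1 0 0; 0 -1 0; 0 0 1]
T2·T1 = [1 0 0; 0 1 0; 0 0 1]
T3·…·T1 = [-12/13 -5/13 0; 5/13 -12/13 0; 0 0 1]
T4·…·T1 = [16/65 63/65 0; -63/65 16/65 0; 0 0 1]
T5·…·T1 = [16/65 63/65 4; -63/65 16/65 -4; 0 0 1]
det M = 1; M⁻¹ = [16/65 -63/65 -316/65; 63/65 16/65 -188/65; 0 0 1]
M⁻¹ · (497/65, -401/65)ᵀ = (3, 3)ᵀ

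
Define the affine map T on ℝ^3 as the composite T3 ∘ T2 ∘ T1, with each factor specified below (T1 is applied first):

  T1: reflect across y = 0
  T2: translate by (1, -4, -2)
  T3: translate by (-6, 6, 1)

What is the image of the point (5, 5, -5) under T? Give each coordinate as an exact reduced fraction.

T(p) = (0, -3, -6)

T1 reflect across y = 0: (5, 5, -5) → (5, -5, -5)
T2 translate by (1, -4, -2): (5, -5, -5) → (6, -9, -7)
T3 translate by (-6, 6, 1): (6, -9, -7) → (0, -3, -6)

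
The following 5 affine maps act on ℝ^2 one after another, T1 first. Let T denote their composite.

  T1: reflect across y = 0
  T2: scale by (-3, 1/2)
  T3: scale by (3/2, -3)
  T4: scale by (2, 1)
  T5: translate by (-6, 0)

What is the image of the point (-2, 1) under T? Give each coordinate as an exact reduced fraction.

T1 reflect across y = 0: (-2, 1) → (-2, -1)
T2 scale by (-3, 1/2): (-2, -1) → (6, -1/2)
T3 scale by (3/2, -3): (6, -1/2) → (9, 3/2)
T4 scale by (2, 1): (9, 3/2) → (18, 3/2)
T5 translate by (-6, 0): (18, 3/2) → (12, 3/2)

T(p) = (12, 3/2)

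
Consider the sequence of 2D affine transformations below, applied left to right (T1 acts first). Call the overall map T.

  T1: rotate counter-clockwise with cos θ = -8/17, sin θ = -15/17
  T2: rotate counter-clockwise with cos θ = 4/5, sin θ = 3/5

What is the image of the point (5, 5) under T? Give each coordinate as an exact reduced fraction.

T1 rotate counter-clockwise with cos θ = -8/17, sin θ = -15/17: (5, 5) → (35/17, -115/17)
T2 rotate counter-clockwise with cos θ = 4/5, sin θ = 3/5: (35/17, -115/17) → (97/17, -71/17)

T(p) = (97/17, -71/17)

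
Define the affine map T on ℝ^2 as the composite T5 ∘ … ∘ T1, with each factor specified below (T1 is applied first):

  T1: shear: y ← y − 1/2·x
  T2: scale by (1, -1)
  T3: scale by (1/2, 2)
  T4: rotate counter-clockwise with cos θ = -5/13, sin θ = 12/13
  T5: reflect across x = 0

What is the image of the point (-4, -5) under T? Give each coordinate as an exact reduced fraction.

T1 shear: y ← y − 1/2·x: (-4, -5) → (-4, -3)
T2 scale by (1, -1): (-4, -3) → (-4, 3)
T3 scale by (1/2, 2): (-4, 3) → (-2, 6)
T4 rotate counter-clockwise with cos θ = -5/13, sin θ = 12/13: (-2, 6) → (-62/13, -54/13)
T5 reflect across x = 0: (-62/13, -54/13) → (62/13, -54/13)

T(p) = (62/13, -54/13)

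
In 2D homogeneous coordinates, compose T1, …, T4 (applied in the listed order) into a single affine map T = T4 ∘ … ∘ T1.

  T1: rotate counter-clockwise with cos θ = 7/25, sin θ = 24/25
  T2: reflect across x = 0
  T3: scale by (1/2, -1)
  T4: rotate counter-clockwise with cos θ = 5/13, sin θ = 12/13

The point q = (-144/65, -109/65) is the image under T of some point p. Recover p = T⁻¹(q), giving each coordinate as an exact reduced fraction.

p = (0, -5)

T1 = [7/25 -24/25 0; 24/25 7/25 0; 0 0 1]
T2·T1 = [-7/25 24/25 0; 24/25 7/25 0; 0 0 1]
T3·…·T1 = [-7/50 12/25 0; -24/25 -7/25 0; 0 0 1]
T4·…·T1 = [541/650 144/325 0; -162/325 109/325 0; 0 0 1]
det M = 1/2; M⁻¹ = [218/325 -288/325 0; 324/325 541/325 0; 0 0 1]
M⁻¹ · (-144/65, -109/65)ᵀ = (0, -5)ᵀ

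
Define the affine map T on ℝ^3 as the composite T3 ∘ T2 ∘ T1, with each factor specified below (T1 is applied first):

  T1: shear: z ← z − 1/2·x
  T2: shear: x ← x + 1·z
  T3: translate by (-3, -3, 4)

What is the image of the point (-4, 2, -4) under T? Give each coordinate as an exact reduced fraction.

T1 shear: z ← z − 1/2·x: (-4, 2, -4) → (-4, 2, -2)
T2 shear: x ← x + 1·z: (-4, 2, -2) → (-6, 2, -2)
T3 translate by (-3, -3, 4): (-6, 2, -2) → (-9, -1, 2)

T(p) = (-9, -1, 2)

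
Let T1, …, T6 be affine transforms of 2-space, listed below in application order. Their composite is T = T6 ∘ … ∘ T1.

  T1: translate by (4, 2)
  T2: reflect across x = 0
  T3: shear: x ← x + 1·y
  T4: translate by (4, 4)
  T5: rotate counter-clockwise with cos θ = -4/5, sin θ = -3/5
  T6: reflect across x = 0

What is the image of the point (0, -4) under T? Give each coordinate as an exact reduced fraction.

T(p) = (-14/5, -2/5)

T1 translate by (4, 2): (0, -4) → (4, -2)
T2 reflect across x = 0: (4, -2) → (-4, -2)
T3 shear: x ← x + 1·y: (-4, -2) → (-6, -2)
T4 translate by (4, 4): (-6, -2) → (-2, 2)
T5 rotate counter-clockwise with cos θ = -4/5, sin θ = -3/5: (-2, 2) → (14/5, -2/5)
T6 reflect across x = 0: (14/5, -2/5) → (-14/5, -2/5)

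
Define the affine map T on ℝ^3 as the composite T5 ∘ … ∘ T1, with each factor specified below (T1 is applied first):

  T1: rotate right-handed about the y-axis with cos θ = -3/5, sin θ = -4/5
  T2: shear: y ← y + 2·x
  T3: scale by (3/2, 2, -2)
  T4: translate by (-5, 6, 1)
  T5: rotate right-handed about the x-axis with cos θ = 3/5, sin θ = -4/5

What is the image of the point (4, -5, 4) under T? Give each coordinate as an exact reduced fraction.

T(p) = (-67/5, -408/25, 519/25)

T1 rotate right-handed about the y-axis with cos θ = -3/5, sin θ = -4/5: (4, -5, 4) → (-28/5, -5, 4/5)
T2 shear: y ← y + 2·x: (-28/5, -5, 4/5) → (-28/5, -81/5, 4/5)
T3 scale by (3/2, 2, -2): (-28/5, -81/5, 4/5) → (-42/5, -162/5, -8/5)
T4 translate by (-5, 6, 1): (-42/5, -162/5, -8/5) → (-67/5, -132/5, -3/5)
T5 rotate right-handed about the x-axis with cos θ = 3/5, sin θ = -4/5: (-67/5, -132/5, -3/5) → (-67/5, -408/25, 519/25)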